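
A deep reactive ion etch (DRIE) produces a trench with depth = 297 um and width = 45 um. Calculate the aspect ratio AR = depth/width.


Step 1: AR = depth / width
Step 2: AR = 297 / 45
AR = 6.6


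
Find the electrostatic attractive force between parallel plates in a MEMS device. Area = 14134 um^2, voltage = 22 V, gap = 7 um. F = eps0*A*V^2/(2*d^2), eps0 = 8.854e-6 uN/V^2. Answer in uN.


Step 1: Identify parameters.
eps0 = 8.854e-6 uN/V^2, A = 14134 um^2, V = 22 V, d = 7 um
Step 2: Compute V^2 = 22^2 = 484
Step 3: Compute d^2 = 7^2 = 49
Step 4: F = 0.5 * 8.854e-6 * 14134 * 484 / 49
F = 0.618 uN


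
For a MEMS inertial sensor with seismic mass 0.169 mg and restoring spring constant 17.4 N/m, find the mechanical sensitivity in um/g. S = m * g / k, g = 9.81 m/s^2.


Step 1: Convert mass: m = 0.169 mg = 1.69e-07 kg
Step 2: S = m * g / k = 1.69e-07 * 9.81 / 17.4
Step 3: S = 9.53e-08 m/g
Step 4: Convert to um/g: S = 0.095 um/g


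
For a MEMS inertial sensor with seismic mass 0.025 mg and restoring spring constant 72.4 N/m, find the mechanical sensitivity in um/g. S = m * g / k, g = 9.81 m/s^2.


Step 1: Convert mass: m = 0.025 mg = 2.50e-08 kg
Step 2: S = m * g / k = 2.50e-08 * 9.81 / 72.4
Step 3: S = 3.39e-09 m/g
Step 4: Convert to um/g: S = 0.003 um/g


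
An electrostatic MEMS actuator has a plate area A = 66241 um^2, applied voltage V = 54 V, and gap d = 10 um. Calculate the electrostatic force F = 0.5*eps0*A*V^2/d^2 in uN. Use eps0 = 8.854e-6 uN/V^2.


Step 1: Identify parameters.
eps0 = 8.854e-6 uN/V^2, A = 66241 um^2, V = 54 V, d = 10 um
Step 2: Compute V^2 = 54^2 = 2916
Step 3: Compute d^2 = 10^2 = 100
Step 4: F = 0.5 * 8.854e-6 * 66241 * 2916 / 100
F = 8.551 uN


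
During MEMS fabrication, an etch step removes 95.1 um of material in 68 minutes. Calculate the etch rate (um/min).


Step 1: Etch rate = depth / time
Step 2: rate = 95.1 / 68
rate = 1.399 um/min


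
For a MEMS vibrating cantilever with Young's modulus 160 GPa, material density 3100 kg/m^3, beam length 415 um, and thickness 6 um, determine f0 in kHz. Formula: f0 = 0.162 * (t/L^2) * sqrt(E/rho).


Step 1: Convert units to SI.
t_SI = 6e-6 m, L_SI = 415e-6 m
Step 2: Calculate sqrt(E/rho).
sqrt(160e9 / 3100) = 7184.21 m/s
Step 3: Compute f0.
f0 = 0.162 * 6e-6 / (415e-6)^2 * 7184.21 = 40546.1 Hz = 40.55 kHz


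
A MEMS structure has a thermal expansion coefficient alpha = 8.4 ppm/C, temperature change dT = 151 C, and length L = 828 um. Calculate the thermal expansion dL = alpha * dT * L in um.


Step 1: Convert CTE: alpha = 8.4 ppm/C = 8.4e-6 /C
Step 2: dL = 8.4e-6 * 151 * 828
dL = 1.0502 um


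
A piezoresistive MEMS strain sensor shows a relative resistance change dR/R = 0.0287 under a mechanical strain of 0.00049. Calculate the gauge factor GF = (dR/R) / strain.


Step 1: Identify values.
dR/R = 0.0287, strain = 0.00049
Step 2: GF = (dR/R) / strain = 0.0287 / 0.00049
GF = 58.6


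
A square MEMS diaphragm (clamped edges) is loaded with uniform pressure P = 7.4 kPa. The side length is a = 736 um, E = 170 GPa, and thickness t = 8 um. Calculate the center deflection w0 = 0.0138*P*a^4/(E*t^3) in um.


Step 1: Convert pressure to compatible units (E is in GPa, so P in GPa).
P = 7.4 kPa = 7.4e-6 GPa
Step 2: Compute numerator: 0.0138 * P * a^4.
a^4 = 736^4 = 293434556416
numerator = 0.0138 * 7.4e-6 * 293434556416 = 2.99655e+04
Step 3: Compute denominator: E * t^3 = 170 * 8^3 = 87040
Step 4: w0 = numerator / denominator = 2.99655e+04 / 87040 = 0.3443 um


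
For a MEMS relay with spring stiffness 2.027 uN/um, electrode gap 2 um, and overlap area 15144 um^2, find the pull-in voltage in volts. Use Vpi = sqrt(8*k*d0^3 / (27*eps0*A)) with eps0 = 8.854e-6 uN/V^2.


Step 1: Compute numerator: 8 * k * d0^3 = 8 * 2.027 * 2^3 = 129.728
Step 2: Compute denominator: 27 * eps0 * A = 27 * 8.854e-6 * 15144 = 3.620294
Step 3: Vpi = sqrt(129.728 / 3.620294)
Vpi = 5.99 V


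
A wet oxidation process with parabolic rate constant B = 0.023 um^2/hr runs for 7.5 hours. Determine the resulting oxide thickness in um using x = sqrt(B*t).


Step 1: Compute B*t = 0.023 * 7.5 = 0.1725
Step 2: x = sqrt(0.1725)
x = 0.415 um


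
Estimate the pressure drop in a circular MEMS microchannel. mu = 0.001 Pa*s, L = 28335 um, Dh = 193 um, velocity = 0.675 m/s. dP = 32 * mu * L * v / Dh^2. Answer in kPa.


Step 1: Convert to SI: L = 28335e-6 m, Dh = 193e-6 m
Step 2: dP = 32 * 0.001 * 28335e-6 * 0.675 / (193e-6)^2
Step 3: dP = 16430.94 Pa
Step 4: Convert to kPa: dP = 16.43 kPa


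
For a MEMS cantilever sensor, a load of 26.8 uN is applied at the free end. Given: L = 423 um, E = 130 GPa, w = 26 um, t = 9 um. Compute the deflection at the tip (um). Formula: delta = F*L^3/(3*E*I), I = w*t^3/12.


Step 1: Calculate the second moment of area.
I = w * t^3 / 12 = 26 * 9^3 / 12 = 1579.5 um^4
Step 2: Convert E to consistent units (1 GPa = 1000 uN/um^2).
E = 130 GPa = 130000 uN/um^2
Step 3: Calculate tip deflection.
delta = F * L^3 / (3 * E * I)
delta = 26.8 * 423^3 / (3 * 130000 * 1579.5)
delta = 3.2928 um


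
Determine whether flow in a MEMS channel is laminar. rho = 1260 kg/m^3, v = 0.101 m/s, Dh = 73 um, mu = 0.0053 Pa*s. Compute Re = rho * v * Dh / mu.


Step 1: Convert Dh to meters: Dh = 73e-6 m
Step 2: Re = rho * v * Dh / mu
Re = 1260 * 0.101 * 73e-6 / 0.0053
Re = 1.753
Since Re = 1.753 is below ~2300, the flow is laminar.


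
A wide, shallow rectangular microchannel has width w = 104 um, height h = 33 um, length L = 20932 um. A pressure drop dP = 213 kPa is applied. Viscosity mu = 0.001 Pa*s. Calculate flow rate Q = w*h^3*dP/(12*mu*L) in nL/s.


Step 1: Convert all dimensions to SI (meters).
w = 104e-6 m, h = 33e-6 m, L = 20932e-6 m, dP = 213e3 Pa
Step 2: Q = w * h^3 * dP / (12 * mu * L)
Q = 104e-6 * (33e-6)^3 * 213e3 / (12 * 0.001 * 20932e-6) = 3.16929591e-09 m^3/s
Step 3: Convert Q from m^3/s to nL/s (1 m^3 = 1e12 nL, so multiply by 1e12).
Q = 3169.296 nL/s


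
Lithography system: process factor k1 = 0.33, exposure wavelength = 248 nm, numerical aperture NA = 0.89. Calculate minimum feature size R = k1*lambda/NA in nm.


Step 1: Identify values: k1 = 0.33, lambda = 248 nm, NA = 0.89
Step 2: R = k1 * lambda / NA
R = 0.33 * 248 / 0.89
R = 92.0 nm


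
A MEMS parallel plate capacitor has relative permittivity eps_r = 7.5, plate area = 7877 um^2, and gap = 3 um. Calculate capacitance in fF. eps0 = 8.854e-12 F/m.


Step 1: Convert area to m^2: A = 7877e-12 m^2
Step 2: Convert gap to m: d = 3e-6 m
Step 3: C = eps0 * eps_r * A / d
C = 8.854e-12 * 7.5 * 7877e-12 / 3e-6
Step 4: Convert to fF (multiply by 1e15).
C = 174.36 fF


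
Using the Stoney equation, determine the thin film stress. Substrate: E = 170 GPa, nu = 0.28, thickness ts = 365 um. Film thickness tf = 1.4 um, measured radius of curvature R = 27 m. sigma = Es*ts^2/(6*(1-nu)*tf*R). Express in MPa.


Step 1: Compute numerator: Es * ts^2 = 170 * 365^2 = 22648250 (GPa*um^2)
Step 2: Compute denominator (R in um): 6*(1-nu)*tf*R = 6*0.72*1.4*27e6 = 163296000.0 (um^2)
Step 3: sigma (GPa) = 22648250 / 163296000.0 = 1.38694e-01 GPa
Step 4: Convert to MPa (x1000): sigma = 138.7 MPa


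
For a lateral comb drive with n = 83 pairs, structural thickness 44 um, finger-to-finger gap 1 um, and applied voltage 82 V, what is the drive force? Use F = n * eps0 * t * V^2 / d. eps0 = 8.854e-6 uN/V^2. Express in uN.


Step 1: Parameters: n=83, eps0=8.854e-6 uN/V^2, t=44 um, V=82 V, d=1 um
Step 2: V^2 = 6724
Step 3: F = 83 * 8.854e-6 * 44 * 6724 / 1
F = 217.419 uN


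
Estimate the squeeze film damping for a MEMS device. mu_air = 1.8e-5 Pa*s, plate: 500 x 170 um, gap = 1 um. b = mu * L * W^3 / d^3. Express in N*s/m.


Step 1: Convert to SI.
L = 500e-6 m, W = 170e-6 m, d = 1e-6 m
Step 2: W^3 = (170e-6)^3 = 4.91e-12 m^3
Step 3: d^3 = (1e-6)^3 = 1.00e-18 m^3
Step 4: b = 1.8e-5 * 500e-6 * 4.91e-12 / 1.00e-18
b = 4.42e-02 N*s/m


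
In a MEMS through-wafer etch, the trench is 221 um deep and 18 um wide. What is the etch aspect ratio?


Step 1: AR = depth / width
Step 2: AR = 221 / 18
AR = 12.3


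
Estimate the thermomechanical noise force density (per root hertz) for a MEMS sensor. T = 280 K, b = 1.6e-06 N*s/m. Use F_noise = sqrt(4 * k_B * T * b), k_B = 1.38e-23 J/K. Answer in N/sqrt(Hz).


Step 1: Compute 4 * k_B * T * b
= 4 * 1.38e-23 * 280 * 1.6e-06
= 2.4730e-26 N^2/Hz
Step 2: F_noise = sqrt(2.4730e-26)
F_noise = 1.57e-13 N/sqrt(Hz)


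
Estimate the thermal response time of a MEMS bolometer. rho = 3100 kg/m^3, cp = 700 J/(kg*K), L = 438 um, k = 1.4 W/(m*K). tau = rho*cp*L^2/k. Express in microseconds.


Step 1: Convert L to m: L = 438e-6 m
Step 2: L^2 = (438e-6)^2 = 1.91844e-07 m^2
Step 3: tau = 3100 * 700 * 1.91844e-07 / 1.4 = 2.973582e-01 s
Step 4: Convert to microseconds (multiply by 1e6).
tau = 297358.2 us


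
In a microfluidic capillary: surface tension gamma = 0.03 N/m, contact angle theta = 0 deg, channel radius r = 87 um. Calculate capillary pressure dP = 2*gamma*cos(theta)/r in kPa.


Step 1: cos(0 deg) = 1.0
Step 2: Convert r to m: r = 87e-6 m
Step 3: dP = 2 * 0.03 * 1.0 / 87e-6 = 689.7 Pa
Step 4: Convert Pa to kPa (divide by 1000).
dP = 0.69 kPa


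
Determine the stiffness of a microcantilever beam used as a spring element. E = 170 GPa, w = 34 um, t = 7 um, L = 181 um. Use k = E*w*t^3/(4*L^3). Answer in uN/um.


Step 1: Convert E to consistent units (1 GPa = 1000 uN/um^2).
E = 170 GPa = 170000 uN/um^2
Step 2: Compute t^3 = 7^3 = 343
Step 3: Compute L^3 = 181^3 = 5929741
Step 4: k = 170000 * 34 * 343 / (4 * 5929741)
k = 83.5846 uN/um


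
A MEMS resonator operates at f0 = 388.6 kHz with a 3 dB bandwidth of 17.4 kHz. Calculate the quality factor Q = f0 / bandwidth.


Step 1: Q = f0 / bandwidth
Step 2: Q = 388.6 / 17.4
Q = 22.3


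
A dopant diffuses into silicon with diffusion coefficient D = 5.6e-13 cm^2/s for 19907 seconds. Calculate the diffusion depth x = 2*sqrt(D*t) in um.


Step 1: Compute D*t = 5.6e-13 * 19907 = 1.114792e-08 cm^2
Step 2: sqrt(D*t) = 1.05584e-04 cm
Step 3: x = 2 * 1.05584e-04 cm = 2.11168e-04 cm
Step 4: Convert to um (1 cm = 1e4 um): x = 2.112 um


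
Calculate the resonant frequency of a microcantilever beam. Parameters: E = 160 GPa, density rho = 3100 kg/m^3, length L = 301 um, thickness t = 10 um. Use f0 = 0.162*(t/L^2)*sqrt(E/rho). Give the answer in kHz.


Step 1: Convert units to SI.
t_SI = 10e-6 m, L_SI = 301e-6 m
Step 2: Calculate sqrt(E/rho).
sqrt(160e9 / 3100) = 7184.21 m/s
Step 3: Compute f0.
f0 = 0.162 * 10e-6 / (301e-6)^2 * 7184.21 = 128458.0 Hz = 128.46 kHz


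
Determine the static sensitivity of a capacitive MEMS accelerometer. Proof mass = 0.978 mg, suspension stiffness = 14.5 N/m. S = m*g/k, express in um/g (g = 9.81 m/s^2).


Step 1: Convert mass: m = 0.978 mg = 9.78e-07 kg
Step 2: S = m * g / k = 9.78e-07 * 9.81 / 14.5
Step 3: S = 6.62e-07 m/g
Step 4: Convert to um/g: S = 0.662 um/g


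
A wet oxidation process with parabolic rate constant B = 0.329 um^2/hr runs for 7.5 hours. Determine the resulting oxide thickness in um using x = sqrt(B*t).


Step 1: Compute B*t = 0.329 * 7.5 = 2.4675
Step 2: x = sqrt(2.4675)
x = 1.571 um


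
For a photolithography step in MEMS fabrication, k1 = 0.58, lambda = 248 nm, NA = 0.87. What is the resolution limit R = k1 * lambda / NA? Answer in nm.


Step 1: Identify values: k1 = 0.58, lambda = 248 nm, NA = 0.87
Step 2: R = k1 * lambda / NA
R = 0.58 * 248 / 0.87
R = 165.3 nm


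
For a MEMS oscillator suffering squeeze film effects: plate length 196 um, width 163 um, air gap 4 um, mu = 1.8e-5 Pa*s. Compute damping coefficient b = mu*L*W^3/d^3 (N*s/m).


Step 1: Convert to SI.
L = 196e-6 m, W = 163e-6 m, d = 4e-6 m
Step 2: W^3 = (163e-6)^3 = 4.33e-12 m^3
Step 3: d^3 = (4e-6)^3 = 6.40e-17 m^3
Step 4: b = 1.8e-5 * 196e-6 * 4.33e-12 / 6.40e-17
b = 2.39e-04 N*s/m


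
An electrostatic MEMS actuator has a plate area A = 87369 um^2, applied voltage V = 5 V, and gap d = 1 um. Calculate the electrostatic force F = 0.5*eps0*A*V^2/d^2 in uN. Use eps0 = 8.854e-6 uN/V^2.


Step 1: Identify parameters.
eps0 = 8.854e-6 uN/V^2, A = 87369 um^2, V = 5 V, d = 1 um
Step 2: Compute V^2 = 5^2 = 25
Step 3: Compute d^2 = 1^2 = 1
Step 4: F = 0.5 * 8.854e-6 * 87369 * 25 / 1
F = 9.67 uN


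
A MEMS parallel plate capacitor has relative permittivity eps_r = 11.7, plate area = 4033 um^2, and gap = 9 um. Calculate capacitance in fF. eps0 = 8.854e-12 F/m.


Step 1: Convert area to m^2: A = 4033e-12 m^2
Step 2: Convert gap to m: d = 9e-6 m
Step 3: C = eps0 * eps_r * A / d
C = 8.854e-12 * 11.7 * 4033e-12 / 9e-6
Step 4: Convert to fF (multiply by 1e15).
C = 46.42 fF


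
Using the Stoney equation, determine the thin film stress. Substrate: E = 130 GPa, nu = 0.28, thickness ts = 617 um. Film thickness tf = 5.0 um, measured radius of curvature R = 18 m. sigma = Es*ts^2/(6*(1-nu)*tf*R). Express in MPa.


Step 1: Compute numerator: Es * ts^2 = 130 * 617^2 = 49489570 (GPa*um^2)
Step 2: Compute denominator (R in um): 6*(1-nu)*tf*R = 6*0.72*5.0*18e6 = 388800000.0 (um^2)
Step 3: sigma (GPa) = 49489570 / 388800000.0 = 1.27288e-01 GPa
Step 4: Convert to MPa (x1000): sigma = 127.3 MPa


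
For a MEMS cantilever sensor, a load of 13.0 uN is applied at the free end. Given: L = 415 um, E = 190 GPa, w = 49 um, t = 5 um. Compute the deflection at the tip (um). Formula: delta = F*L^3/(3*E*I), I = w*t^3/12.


Step 1: Calculate the second moment of area.
I = w * t^3 / 12 = 49 * 5^3 / 12 = 510.4167 um^4
Step 2: Convert E to consistent units (1 GPa = 1000 uN/um^2).
E = 190 GPa = 190000 uN/um^2
Step 3: Calculate tip deflection.
delta = F * L^3 / (3 * E * I)
delta = 13.0 * 415^3 / (3 * 190000 * 510.4167)
delta = 3.1937 um


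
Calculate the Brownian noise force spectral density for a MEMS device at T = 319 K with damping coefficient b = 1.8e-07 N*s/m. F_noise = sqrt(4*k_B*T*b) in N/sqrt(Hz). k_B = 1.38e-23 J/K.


Step 1: Compute 4 * k_B * T * b
= 4 * 1.38e-23 * 319 * 1.8e-07
= 3.1696e-27 N^2/Hz
Step 2: F_noise = sqrt(3.1696e-27)
F_noise = 5.63e-14 N/sqrt(Hz)


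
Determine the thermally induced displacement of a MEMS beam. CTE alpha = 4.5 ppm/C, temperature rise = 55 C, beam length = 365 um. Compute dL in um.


Step 1: Convert CTE: alpha = 4.5 ppm/C = 4.5e-6 /C
Step 2: dL = 4.5e-6 * 55 * 365
dL = 0.0903 um


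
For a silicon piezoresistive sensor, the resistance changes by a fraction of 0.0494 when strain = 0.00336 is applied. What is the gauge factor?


Step 1: Identify values.
dR/R = 0.0494, strain = 0.00336
Step 2: GF = (dR/R) / strain = 0.0494 / 0.00336
GF = 14.7


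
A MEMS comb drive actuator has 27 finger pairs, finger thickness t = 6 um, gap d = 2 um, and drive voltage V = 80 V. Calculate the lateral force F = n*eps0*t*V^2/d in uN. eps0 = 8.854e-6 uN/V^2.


Step 1: Parameters: n=27, eps0=8.854e-6 uN/V^2, t=6 um, V=80 V, d=2 um
Step 2: V^2 = 6400
Step 3: F = 27 * 8.854e-6 * 6 * 6400 / 2
F = 4.59 uN


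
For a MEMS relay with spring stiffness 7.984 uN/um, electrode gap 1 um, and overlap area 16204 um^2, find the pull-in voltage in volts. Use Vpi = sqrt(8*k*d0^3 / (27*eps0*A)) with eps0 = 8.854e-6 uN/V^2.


Step 1: Compute numerator: 8 * k * d0^3 = 8 * 7.984 * 1^3 = 63.872
Step 2: Compute denominator: 27 * eps0 * A = 27 * 8.854e-6 * 16204 = 3.873696
Step 3: Vpi = sqrt(63.872 / 3.873696)
Vpi = 4.06 V


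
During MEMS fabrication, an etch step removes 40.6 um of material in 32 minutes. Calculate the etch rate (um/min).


Step 1: Etch rate = depth / time
Step 2: rate = 40.6 / 32
rate = 1.269 um/min


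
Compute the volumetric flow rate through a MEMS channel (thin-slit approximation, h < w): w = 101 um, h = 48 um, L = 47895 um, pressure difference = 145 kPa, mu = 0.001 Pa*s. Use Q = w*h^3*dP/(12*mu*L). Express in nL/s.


Step 1: Convert all dimensions to SI (meters).
w = 101e-6 m, h = 48e-6 m, L = 47895e-6 m, dP = 145e3 Pa
Step 2: Q = w * h^3 * dP / (12 * mu * L)
Q = 101e-6 * (48e-6)^3 * 145e3 / (12 * 0.001 * 47895e-6) = 2.81800438e-09 m^3/s
Step 3: Convert Q from m^3/s to nL/s (1 m^3 = 1e12 nL, so multiply by 1e12).
Q = 2818.004 nL/s


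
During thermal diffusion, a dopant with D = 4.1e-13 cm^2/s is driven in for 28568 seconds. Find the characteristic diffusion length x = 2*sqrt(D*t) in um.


Step 1: Compute D*t = 4.1e-13 * 28568 = 1.171288e-08 cm^2
Step 2: sqrt(D*t) = 1.08226e-04 cm
Step 3: x = 2 * 1.08226e-04 cm = 2.16452e-04 cm
Step 4: Convert to um (1 cm = 1e4 um): x = 2.165 um


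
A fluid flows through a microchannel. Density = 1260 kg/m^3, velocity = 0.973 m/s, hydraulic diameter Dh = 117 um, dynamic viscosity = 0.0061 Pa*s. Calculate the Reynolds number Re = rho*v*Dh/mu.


Step 1: Convert Dh to meters: Dh = 117e-6 m
Step 2: Re = rho * v * Dh / mu
Re = 1260 * 0.973 * 117e-6 / 0.0061
Re = 23.515


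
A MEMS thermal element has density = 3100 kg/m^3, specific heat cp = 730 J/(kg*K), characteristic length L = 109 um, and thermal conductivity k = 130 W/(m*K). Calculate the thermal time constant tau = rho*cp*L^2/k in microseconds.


Step 1: Convert L to m: L = 109e-6 m
Step 2: L^2 = (109e-6)^2 = 1.1881e-08 m^2
Step 3: tau = 3100 * 730 * 1.1881e-08 / 130 = 2.0682079e-04 s
Step 4: Convert to microseconds (multiply by 1e6).
tau = 206.821 us


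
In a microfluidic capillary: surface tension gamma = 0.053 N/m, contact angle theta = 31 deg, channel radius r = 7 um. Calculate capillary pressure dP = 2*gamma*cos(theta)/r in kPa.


Step 1: cos(31 deg) = 0.8572
Step 2: Convert r to m: r = 7e-6 m
Step 3: dP = 2 * 0.053 * 0.8572 / 7e-6 = 12980.5 Pa
Step 4: Convert Pa to kPa (divide by 1000).
dP = 12.98 kPa


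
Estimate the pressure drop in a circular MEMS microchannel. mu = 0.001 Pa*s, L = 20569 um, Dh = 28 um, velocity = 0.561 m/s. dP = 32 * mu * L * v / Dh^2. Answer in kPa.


Step 1: Convert to SI: L = 20569e-6 m, Dh = 28e-6 m
Step 2: dP = 32 * 0.001 * 20569e-6 * 0.561 / (28e-6)^2
Step 3: dP = 470988.12 Pa
Step 4: Convert to kPa: dP = 470.99 kPa


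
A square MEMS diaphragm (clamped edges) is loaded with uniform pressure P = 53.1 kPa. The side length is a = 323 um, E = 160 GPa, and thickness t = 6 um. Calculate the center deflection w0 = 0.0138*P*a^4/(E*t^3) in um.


Step 1: Convert pressure to compatible units (E is in GPa, so P in GPa).
P = 53.1 kPa = 53.1e-6 GPa
Step 2: Compute numerator: 0.0138 * P * a^4.
a^4 = 323^4 = 10884540241
numerator = 0.0138 * 53.1e-6 * 10884540241 = 7.97597e+03
Step 3: Compute denominator: E * t^3 = 160 * 6^3 = 34560
Step 4: w0 = numerator / denominator = 7.97597e+03 / 34560 = 0.2308 um


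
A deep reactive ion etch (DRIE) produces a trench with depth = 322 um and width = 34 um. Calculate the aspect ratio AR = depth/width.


Step 1: AR = depth / width
Step 2: AR = 322 / 34
AR = 9.5


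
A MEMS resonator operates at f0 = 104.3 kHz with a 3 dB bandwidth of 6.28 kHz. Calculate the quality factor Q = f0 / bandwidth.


Step 1: Q = f0 / bandwidth
Step 2: Q = 104.3 / 6.28
Q = 16.6


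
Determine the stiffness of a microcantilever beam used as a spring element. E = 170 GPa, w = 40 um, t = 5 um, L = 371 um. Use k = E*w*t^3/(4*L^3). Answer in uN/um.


Step 1: Convert E to consistent units (1 GPa = 1000 uN/um^2).
E = 170 GPa = 170000 uN/um^2
Step 2: Compute t^3 = 5^3 = 125
Step 3: Compute L^3 = 371^3 = 51064811
Step 4: k = 170000 * 40 * 125 / (4 * 51064811)
k = 4.1614 uN/um


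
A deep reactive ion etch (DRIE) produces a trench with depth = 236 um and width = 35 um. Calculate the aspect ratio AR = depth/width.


Step 1: AR = depth / width
Step 2: AR = 236 / 35
AR = 6.7


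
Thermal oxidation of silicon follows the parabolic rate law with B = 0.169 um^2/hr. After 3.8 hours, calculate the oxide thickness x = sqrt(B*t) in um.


Step 1: Compute B*t = 0.169 * 3.8 = 0.6422
Step 2: x = sqrt(0.6422)
x = 0.801 um


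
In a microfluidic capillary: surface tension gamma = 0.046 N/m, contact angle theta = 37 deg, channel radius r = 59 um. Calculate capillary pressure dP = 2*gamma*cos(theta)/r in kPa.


Step 1: cos(37 deg) = 0.7986
Step 2: Convert r to m: r = 59e-6 m
Step 3: dP = 2 * 0.046 * 0.7986 / 59e-6 = 1245.3 Pa
Step 4: Convert Pa to kPa (divide by 1000).
dP = 1.25 kPa


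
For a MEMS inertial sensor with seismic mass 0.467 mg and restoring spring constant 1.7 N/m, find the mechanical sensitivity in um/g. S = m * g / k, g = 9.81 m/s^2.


Step 1: Convert mass: m = 0.467 mg = 4.67e-07 kg
Step 2: S = m * g / k = 4.67e-07 * 9.81 / 1.7
Step 3: S = 2.69e-06 m/g
Step 4: Convert to um/g: S = 2.695 um/g


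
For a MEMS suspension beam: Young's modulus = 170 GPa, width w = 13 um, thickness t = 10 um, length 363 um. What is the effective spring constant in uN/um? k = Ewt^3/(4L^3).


Step 1: Convert E to consistent units (1 GPa = 1000 uN/um^2).
E = 170 GPa = 170000 uN/um^2
Step 2: Compute t^3 = 10^3 = 1000
Step 3: Compute L^3 = 363^3 = 47832147
Step 4: k = 170000 * 13 * 1000 / (4 * 47832147)
k = 11.5508 uN/um


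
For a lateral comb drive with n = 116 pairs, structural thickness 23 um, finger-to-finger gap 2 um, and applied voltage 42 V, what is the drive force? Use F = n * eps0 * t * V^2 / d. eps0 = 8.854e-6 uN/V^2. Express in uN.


Step 1: Parameters: n=116, eps0=8.854e-6 uN/V^2, t=23 um, V=42 V, d=2 um
Step 2: V^2 = 1764
Step 3: F = 116 * 8.854e-6 * 23 * 1764 / 2
F = 20.835 uN


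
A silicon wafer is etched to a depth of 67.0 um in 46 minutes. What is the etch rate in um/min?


Step 1: Etch rate = depth / time
Step 2: rate = 67.0 / 46
rate = 1.457 um/min


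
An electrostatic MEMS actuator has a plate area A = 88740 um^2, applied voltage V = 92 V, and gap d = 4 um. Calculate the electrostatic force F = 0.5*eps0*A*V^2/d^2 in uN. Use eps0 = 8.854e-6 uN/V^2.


Step 1: Identify parameters.
eps0 = 8.854e-6 uN/V^2, A = 88740 um^2, V = 92 V, d = 4 um
Step 2: Compute V^2 = 92^2 = 8464
Step 3: Compute d^2 = 4^2 = 16
Step 4: F = 0.5 * 8.854e-6 * 88740 * 8464 / 16
F = 207.819 uN


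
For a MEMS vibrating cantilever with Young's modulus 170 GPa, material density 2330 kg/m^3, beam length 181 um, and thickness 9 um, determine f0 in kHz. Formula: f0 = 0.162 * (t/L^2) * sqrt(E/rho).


Step 1: Convert units to SI.
t_SI = 9e-6 m, L_SI = 181e-6 m
Step 2: Calculate sqrt(E/rho).
sqrt(170e9 / 2330) = 8541.74 m/s
Step 3: Compute f0.
f0 = 0.162 * 9e-6 / (181e-6)^2 * 8541.74 = 380142.8 Hz = 380.14 kHz


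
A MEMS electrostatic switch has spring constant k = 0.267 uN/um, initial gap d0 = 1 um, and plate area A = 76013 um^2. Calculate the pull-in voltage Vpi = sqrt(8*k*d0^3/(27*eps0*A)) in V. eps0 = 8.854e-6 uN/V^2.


Step 1: Compute numerator: 8 * k * d0^3 = 8 * 0.267 * 1^3 = 2.136
Step 2: Compute denominator: 27 * eps0 * A = 27 * 8.854e-6 * 76013 = 18.171516
Step 3: Vpi = sqrt(2.136 / 18.171516)
Vpi = 0.34 V


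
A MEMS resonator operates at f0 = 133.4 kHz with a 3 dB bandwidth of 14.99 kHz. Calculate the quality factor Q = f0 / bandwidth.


Step 1: Q = f0 / bandwidth
Step 2: Q = 133.4 / 14.99
Q = 8.9


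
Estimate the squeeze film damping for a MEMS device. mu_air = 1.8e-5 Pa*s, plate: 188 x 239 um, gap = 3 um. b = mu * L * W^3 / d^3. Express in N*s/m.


Step 1: Convert to SI.
L = 188e-6 m, W = 239e-6 m, d = 3e-6 m
Step 2: W^3 = (239e-6)^3 = 1.37e-11 m^3
Step 3: d^3 = (3e-6)^3 = 2.70e-17 m^3
Step 4: b = 1.8e-5 * 188e-6 * 1.37e-11 / 2.70e-17
b = 1.71e-03 N*s/m


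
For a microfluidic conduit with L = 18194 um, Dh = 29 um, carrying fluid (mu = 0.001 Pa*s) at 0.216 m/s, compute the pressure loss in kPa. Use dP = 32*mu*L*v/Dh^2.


Step 1: Convert to SI: L = 18194e-6 m, Dh = 29e-6 m
Step 2: dP = 32 * 0.001 * 18194e-6 * 0.216 / (29e-6)^2
Step 3: dP = 149532.61 Pa
Step 4: Convert to kPa: dP = 149.53 kPa


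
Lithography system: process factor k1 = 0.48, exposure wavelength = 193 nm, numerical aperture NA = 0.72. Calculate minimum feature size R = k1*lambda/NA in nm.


Step 1: Identify values: k1 = 0.48, lambda = 193 nm, NA = 0.72
Step 2: R = k1 * lambda / NA
R = 0.48 * 193 / 0.72
R = 128.7 nm


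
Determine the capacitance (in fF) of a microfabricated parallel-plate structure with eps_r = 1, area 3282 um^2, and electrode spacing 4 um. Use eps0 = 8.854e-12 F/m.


Step 1: Convert area to m^2: A = 3282e-12 m^2
Step 2: Convert gap to m: d = 4e-6 m
Step 3: C = eps0 * eps_r * A / d
C = 8.854e-12 * 1 * 3282e-12 / 4e-6
Step 4: Convert to fF (multiply by 1e15).
C = 7.26 fF


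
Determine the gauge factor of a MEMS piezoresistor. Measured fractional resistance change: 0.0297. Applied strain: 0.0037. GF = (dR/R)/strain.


Step 1: Identify values.
dR/R = 0.0297, strain = 0.0037
Step 2: GF = (dR/R) / strain = 0.0297 / 0.0037
GF = 8.0


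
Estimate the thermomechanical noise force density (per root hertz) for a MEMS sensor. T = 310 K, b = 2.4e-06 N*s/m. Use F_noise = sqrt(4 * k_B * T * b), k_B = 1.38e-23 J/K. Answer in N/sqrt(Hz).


Step 1: Compute 4 * k_B * T * b
= 4 * 1.38e-23 * 310 * 2.4e-06
= 4.1069e-26 N^2/Hz
Step 2: F_noise = sqrt(4.1069e-26)
F_noise = 2.03e-13 N/sqrt(Hz)


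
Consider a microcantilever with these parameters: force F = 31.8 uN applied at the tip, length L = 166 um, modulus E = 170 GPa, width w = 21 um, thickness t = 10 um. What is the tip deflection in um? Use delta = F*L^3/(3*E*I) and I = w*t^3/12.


Step 1: Calculate the second moment of area.
I = w * t^3 / 12 = 21 * 10^3 / 12 = 1750.0 um^4
Step 2: Convert E to consistent units (1 GPa = 1000 uN/um^2).
E = 170 GPa = 170000 uN/um^2
Step 3: Calculate tip deflection.
delta = F * L^3 / (3 * E * I)
delta = 31.8 * 166^3 / (3 * 170000 * 1750.0)
delta = 0.163 um


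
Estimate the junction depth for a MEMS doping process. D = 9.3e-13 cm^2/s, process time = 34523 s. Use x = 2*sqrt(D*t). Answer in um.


Step 1: Compute D*t = 9.3e-13 * 34523 = 3.210639e-08 cm^2
Step 2: sqrt(D*t) = 1.79183e-04 cm
Step 3: x = 2 * 1.79183e-04 cm = 3.58366e-04 cm
Step 4: Convert to um (1 cm = 1e4 um): x = 3.584 um


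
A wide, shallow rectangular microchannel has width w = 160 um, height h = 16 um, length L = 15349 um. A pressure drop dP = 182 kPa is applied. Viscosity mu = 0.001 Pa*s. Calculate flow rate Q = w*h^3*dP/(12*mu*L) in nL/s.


Step 1: Convert all dimensions to SI (meters).
w = 160e-6 m, h = 16e-6 m, L = 15349e-6 m, dP = 182e3 Pa
Step 2: Q = w * h^3 * dP / (12 * mu * L)
Q = 160e-6 * (16e-6)^3 * 182e3 / (12 * 0.001 * 15349e-6) = 6.4757487e-10 m^3/s
Step 3: Convert Q from m^3/s to nL/s (1 m^3 = 1e12 nL, so multiply by 1e12).
Q = 647.575 nL/s


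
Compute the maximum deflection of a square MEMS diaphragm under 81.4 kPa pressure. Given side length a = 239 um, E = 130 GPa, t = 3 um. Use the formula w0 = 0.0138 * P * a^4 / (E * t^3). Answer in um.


Step 1: Convert pressure to compatible units (E is in GPa, so P in GPa).
P = 81.4 kPa = 81.4e-6 GPa
Step 2: Compute numerator: 0.0138 * P * a^4.
a^4 = 239^4 = 3262808641
numerator = 0.0138 * 81.4e-6 * 3262808641 = 3.665178e+03
Step 3: Compute denominator: E * t^3 = 130 * 3^3 = 3510
Step 4: w0 = numerator / denominator = 3.665178e+03 / 3510 = 1.0442 um


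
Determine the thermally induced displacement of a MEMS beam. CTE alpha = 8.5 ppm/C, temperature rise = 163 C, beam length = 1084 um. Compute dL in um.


Step 1: Convert CTE: alpha = 8.5 ppm/C = 8.5e-6 /C
Step 2: dL = 8.5e-6 * 163 * 1084
dL = 1.5019 um


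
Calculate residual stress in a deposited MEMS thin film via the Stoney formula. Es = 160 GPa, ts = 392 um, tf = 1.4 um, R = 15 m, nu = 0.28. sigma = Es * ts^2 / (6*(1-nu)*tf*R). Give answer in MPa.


Step 1: Compute numerator: Es * ts^2 = 160 * 392^2 = 24586240 (GPa*um^2)
Step 2: Compute denominator (R in um): 6*(1-nu)*tf*R = 6*0.72*1.4*15e6 = 90720000.0 (um^2)
Step 3: sigma (GPa) = 24586240 / 90720000.0 = 2.71012e-01 GPa
Step 4: Convert to MPa (x1000): sigma = 271.0 MPa


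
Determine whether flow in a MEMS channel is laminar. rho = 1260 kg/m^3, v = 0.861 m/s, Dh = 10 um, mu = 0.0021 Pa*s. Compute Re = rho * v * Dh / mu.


Step 1: Convert Dh to meters: Dh = 10e-6 m
Step 2: Re = rho * v * Dh / mu
Re = 1260 * 0.861 * 10e-6 / 0.0021
Re = 5.166
Since Re = 5.166 is below ~2300, the flow is laminar.


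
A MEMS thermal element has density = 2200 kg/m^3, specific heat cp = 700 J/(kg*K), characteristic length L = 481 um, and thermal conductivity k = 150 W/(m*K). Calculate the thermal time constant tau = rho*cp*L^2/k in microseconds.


Step 1: Convert L to m: L = 481e-6 m
Step 2: L^2 = (481e-6)^2 = 2.31361e-07 m^2
Step 3: tau = 2200 * 700 * 2.31361e-07 / 150 = 2.37530627e-03 s
Step 4: Convert to microseconds (multiply by 1e6).
tau = 2375.306 us


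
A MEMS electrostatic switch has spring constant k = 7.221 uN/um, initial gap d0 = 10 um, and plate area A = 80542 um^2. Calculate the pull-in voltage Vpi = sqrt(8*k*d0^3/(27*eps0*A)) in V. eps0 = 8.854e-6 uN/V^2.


Step 1: Compute numerator: 8 * k * d0^3 = 8 * 7.221 * 10^3 = 57768.0
Step 2: Compute denominator: 27 * eps0 * A = 27 * 8.854e-6 * 80542 = 19.254209
Step 3: Vpi = sqrt(57768.0 / 19.254209)
Vpi = 54.77 V


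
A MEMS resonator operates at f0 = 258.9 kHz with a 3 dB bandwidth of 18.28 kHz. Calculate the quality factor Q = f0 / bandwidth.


Step 1: Q = f0 / bandwidth
Step 2: Q = 258.9 / 18.28
Q = 14.2


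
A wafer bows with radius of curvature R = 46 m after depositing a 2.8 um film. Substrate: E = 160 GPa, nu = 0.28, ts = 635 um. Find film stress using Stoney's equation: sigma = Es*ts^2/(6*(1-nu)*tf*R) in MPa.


Step 1: Compute numerator: Es * ts^2 = 160 * 635^2 = 64516000 (GPa*um^2)
Step 2: Compute denominator (R in um): 6*(1-nu)*tf*R = 6*0.72*2.8*46e6 = 556416000.0 (um^2)
Step 3: sigma (GPa) = 64516000 / 556416000.0 = 1.15949e-01 GPa
Step 4: Convert to MPa (x1000): sigma = 115.9 MPa


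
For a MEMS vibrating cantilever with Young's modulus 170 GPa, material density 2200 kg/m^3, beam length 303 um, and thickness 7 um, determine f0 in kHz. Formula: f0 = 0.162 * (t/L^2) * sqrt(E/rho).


Step 1: Convert units to SI.
t_SI = 7e-6 m, L_SI = 303e-6 m
Step 2: Calculate sqrt(E/rho).
sqrt(170e9 / 2200) = 8790.49 m/s
Step 3: Compute f0.
f0 = 0.162 * 7e-6 / (303e-6)^2 * 8790.49 = 108577.8 Hz = 108.58 kHz


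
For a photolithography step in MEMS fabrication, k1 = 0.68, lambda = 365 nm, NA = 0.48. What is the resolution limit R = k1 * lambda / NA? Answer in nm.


Step 1: Identify values: k1 = 0.68, lambda = 365 nm, NA = 0.48
Step 2: R = k1 * lambda / NA
R = 0.68 * 365 / 0.48
R = 517.1 nm


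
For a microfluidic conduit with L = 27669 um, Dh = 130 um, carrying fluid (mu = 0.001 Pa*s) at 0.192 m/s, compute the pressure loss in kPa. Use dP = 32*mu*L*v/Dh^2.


Step 1: Convert to SI: L = 27669e-6 m, Dh = 130e-6 m
Step 2: dP = 32 * 0.001 * 27669e-6 * 0.192 / (130e-6)^2
Step 3: dP = 10059.07 Pa
Step 4: Convert to kPa: dP = 10.06 kPa


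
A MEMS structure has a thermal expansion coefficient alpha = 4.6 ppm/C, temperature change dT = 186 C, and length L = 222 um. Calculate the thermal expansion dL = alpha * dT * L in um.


Step 1: Convert CTE: alpha = 4.6 ppm/C = 4.6e-6 /C
Step 2: dL = 4.6e-6 * 186 * 222
dL = 0.1899 um


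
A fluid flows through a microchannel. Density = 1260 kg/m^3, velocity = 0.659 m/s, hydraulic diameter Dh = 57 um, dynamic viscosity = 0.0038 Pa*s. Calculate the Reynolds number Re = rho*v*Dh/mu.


Step 1: Convert Dh to meters: Dh = 57e-6 m
Step 2: Re = rho * v * Dh / mu
Re = 1260 * 0.659 * 57e-6 / 0.0038
Re = 12.455


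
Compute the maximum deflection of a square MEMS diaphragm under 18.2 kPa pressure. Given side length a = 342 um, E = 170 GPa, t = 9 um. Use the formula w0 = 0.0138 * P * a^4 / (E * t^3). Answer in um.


Step 1: Convert pressure to compatible units (E is in GPa, so P in GPa).
P = 18.2 kPa = 18.2e-6 GPa
Step 2: Compute numerator: 0.0138 * P * a^4.
a^4 = 342^4 = 13680577296
numerator = 0.0138 * 18.2e-6 * 13680577296 = 3.436e+03
Step 3: Compute denominator: E * t^3 = 170 * 9^3 = 123930
Step 4: w0 = numerator / denominator = 3.436e+03 / 123930 = 0.0277 um


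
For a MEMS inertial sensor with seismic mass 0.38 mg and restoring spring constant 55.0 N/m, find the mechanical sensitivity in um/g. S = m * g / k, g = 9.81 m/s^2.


Step 1: Convert mass: m = 0.38 mg = 3.80e-07 kg
Step 2: S = m * g / k = 3.80e-07 * 9.81 / 55.0
Step 3: S = 6.78e-08 m/g
Step 4: Convert to um/g: S = 0.068 um/g


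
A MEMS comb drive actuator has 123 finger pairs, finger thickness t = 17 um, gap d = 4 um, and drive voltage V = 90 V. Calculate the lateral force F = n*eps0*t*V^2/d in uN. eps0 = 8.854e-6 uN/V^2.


Step 1: Parameters: n=123, eps0=8.854e-6 uN/V^2, t=17 um, V=90 V, d=4 um
Step 2: V^2 = 8100
Step 3: F = 123 * 8.854e-6 * 17 * 8100 / 4
F = 37.49 uN


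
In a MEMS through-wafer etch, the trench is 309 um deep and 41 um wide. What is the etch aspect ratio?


Step 1: AR = depth / width
Step 2: AR = 309 / 41
AR = 7.5


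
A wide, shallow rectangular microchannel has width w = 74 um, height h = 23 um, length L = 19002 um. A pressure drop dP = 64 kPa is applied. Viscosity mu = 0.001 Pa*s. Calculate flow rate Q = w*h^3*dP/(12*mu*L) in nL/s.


Step 1: Convert all dimensions to SI (meters).
w = 74e-6 m, h = 23e-6 m, L = 19002e-6 m, dP = 64e3 Pa
Step 2: Q = w * h^3 * dP / (12 * mu * L)
Q = 74e-6 * (23e-6)^3 * 64e3 / (12 * 0.001 * 19002e-6) = 2.5270547e-10 m^3/s
Step 3: Convert Q from m^3/s to nL/s (1 m^3 = 1e12 nL, so multiply by 1e12).
Q = 252.705 nL/s


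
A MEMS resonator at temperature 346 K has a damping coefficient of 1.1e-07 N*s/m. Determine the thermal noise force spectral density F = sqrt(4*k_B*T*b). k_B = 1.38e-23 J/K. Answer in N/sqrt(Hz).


Step 1: Compute 4 * k_B * T * b
= 4 * 1.38e-23 * 346 * 1.1e-07
= 2.1009e-27 N^2/Hz
Step 2: F_noise = sqrt(2.1009e-27)
F_noise = 4.58e-14 N/sqrt(Hz)


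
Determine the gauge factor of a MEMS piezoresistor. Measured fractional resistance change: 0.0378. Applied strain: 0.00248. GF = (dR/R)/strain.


Step 1: Identify values.
dR/R = 0.0378, strain = 0.00248
Step 2: GF = (dR/R) / strain = 0.0378 / 0.00248
GF = 15.2


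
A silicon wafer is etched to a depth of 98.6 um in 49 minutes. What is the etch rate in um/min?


Step 1: Etch rate = depth / time
Step 2: rate = 98.6 / 49
rate = 2.012 um/min


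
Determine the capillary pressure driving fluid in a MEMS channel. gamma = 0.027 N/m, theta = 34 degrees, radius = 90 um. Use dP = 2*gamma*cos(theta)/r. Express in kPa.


Step 1: cos(34 deg) = 0.829
Step 2: Convert r to m: r = 90e-6 m
Step 3: dP = 2 * 0.027 * 0.829 / 90e-6 = 497.4 Pa
Step 4: Convert Pa to kPa (divide by 1000).
dP = 0.5 kPa


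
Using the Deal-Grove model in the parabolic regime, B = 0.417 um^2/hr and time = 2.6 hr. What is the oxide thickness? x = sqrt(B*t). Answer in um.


Step 1: Compute B*t = 0.417 * 2.6 = 1.0842
Step 2: x = sqrt(1.0842)
x = 1.041 um


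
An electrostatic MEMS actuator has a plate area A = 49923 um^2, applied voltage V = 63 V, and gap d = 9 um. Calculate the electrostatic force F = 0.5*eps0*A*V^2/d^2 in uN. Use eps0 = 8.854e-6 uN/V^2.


Step 1: Identify parameters.
eps0 = 8.854e-6 uN/V^2, A = 49923 um^2, V = 63 V, d = 9 um
Step 2: Compute V^2 = 63^2 = 3969
Step 3: Compute d^2 = 9^2 = 81
Step 4: F = 0.5 * 8.854e-6 * 49923 * 3969 / 81
F = 10.829 uN


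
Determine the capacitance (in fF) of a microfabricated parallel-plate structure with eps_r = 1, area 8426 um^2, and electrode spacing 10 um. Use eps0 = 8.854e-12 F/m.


Step 1: Convert area to m^2: A = 8426e-12 m^2
Step 2: Convert gap to m: d = 10e-6 m
Step 3: C = eps0 * eps_r * A / d
C = 8.854e-12 * 1 * 8426e-12 / 10e-6
Step 4: Convert to fF (multiply by 1e15).
C = 7.46 fF


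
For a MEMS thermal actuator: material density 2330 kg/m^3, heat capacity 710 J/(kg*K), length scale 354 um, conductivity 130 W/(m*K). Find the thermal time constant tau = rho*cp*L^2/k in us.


Step 1: Convert L to m: L = 354e-6 m
Step 2: L^2 = (354e-6)^2 = 1.25316e-07 m^2
Step 3: tau = 2330 * 710 * 1.25316e-07 / 130 = 1.5946943e-03 s
Step 4: Convert to microseconds (multiply by 1e6).
tau = 1594.694 us


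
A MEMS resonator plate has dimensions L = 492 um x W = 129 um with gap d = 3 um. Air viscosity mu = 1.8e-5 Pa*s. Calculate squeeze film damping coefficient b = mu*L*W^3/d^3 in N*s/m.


Step 1: Convert to SI.
L = 492e-6 m, W = 129e-6 m, d = 3e-6 m
Step 2: W^3 = (129e-6)^3 = 2.15e-12 m^3
Step 3: d^3 = (3e-6)^3 = 2.70e-17 m^3
Step 4: b = 1.8e-5 * 492e-6 * 2.15e-12 / 2.70e-17
b = 7.04e-04 N*s/m


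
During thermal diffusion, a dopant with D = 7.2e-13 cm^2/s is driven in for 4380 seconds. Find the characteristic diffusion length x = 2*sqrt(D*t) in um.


Step 1: Compute D*t = 7.2e-13 * 4380 = 3.1536e-09 cm^2
Step 2: sqrt(D*t) = 5.61569e-05 cm
Step 3: x = 2 * 5.61569e-05 cm = 1.123138e-04 cm
Step 4: Convert to um (1 cm = 1e4 um): x = 1.123 um


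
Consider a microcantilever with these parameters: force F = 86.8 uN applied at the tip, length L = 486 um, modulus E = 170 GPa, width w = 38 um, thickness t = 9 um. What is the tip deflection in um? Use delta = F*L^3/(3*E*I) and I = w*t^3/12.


Step 1: Calculate the second moment of area.
I = w * t^3 / 12 = 38 * 9^3 / 12 = 2308.5 um^4
Step 2: Convert E to consistent units (1 GPa = 1000 uN/um^2).
E = 170 GPa = 170000 uN/um^2
Step 3: Calculate tip deflection.
delta = F * L^3 / (3 * E * I)
delta = 86.8 * 486^3 / (3 * 170000 * 2308.5)
delta = 8.4631 um


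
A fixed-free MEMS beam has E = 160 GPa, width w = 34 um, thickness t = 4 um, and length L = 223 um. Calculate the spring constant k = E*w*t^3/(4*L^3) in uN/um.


Step 1: Convert E to consistent units (1 GPa = 1000 uN/um^2).
E = 160 GPa = 160000 uN/um^2
Step 2: Compute t^3 = 4^3 = 64
Step 3: Compute L^3 = 223^3 = 11089567
Step 4: k = 160000 * 34 * 64 / (4 * 11089567)
k = 7.8488 uN/um


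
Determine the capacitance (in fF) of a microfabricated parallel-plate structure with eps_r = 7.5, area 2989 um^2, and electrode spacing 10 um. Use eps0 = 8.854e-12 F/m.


Step 1: Convert area to m^2: A = 2989e-12 m^2
Step 2: Convert gap to m: d = 10e-6 m
Step 3: C = eps0 * eps_r * A / d
C = 8.854e-12 * 7.5 * 2989e-12 / 10e-6
Step 4: Convert to fF (multiply by 1e15).
C = 19.85 fF


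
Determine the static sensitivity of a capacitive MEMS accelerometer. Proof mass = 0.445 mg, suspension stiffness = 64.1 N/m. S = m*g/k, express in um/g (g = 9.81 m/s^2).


Step 1: Convert mass: m = 0.445 mg = 4.45e-07 kg
Step 2: S = m * g / k = 4.45e-07 * 9.81 / 64.1
Step 3: S = 6.81e-08 m/g
Step 4: Convert to um/g: S = 0.068 um/g


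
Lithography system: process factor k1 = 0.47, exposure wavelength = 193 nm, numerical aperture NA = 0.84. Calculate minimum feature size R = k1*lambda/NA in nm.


Step 1: Identify values: k1 = 0.47, lambda = 193 nm, NA = 0.84
Step 2: R = k1 * lambda / NA
R = 0.47 * 193 / 0.84
R = 108.0 nm


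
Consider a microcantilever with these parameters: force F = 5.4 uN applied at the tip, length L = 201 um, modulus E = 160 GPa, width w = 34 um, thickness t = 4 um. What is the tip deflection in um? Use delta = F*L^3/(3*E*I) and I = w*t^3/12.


Step 1: Calculate the second moment of area.
I = w * t^3 / 12 = 34 * 4^3 / 12 = 181.3333 um^4
Step 2: Convert E to consistent units (1 GPa = 1000 uN/um^2).
E = 160 GPa = 160000 uN/um^2
Step 3: Calculate tip deflection.
delta = F * L^3 / (3 * E * I)
delta = 5.4 * 201^3 / (3 * 160000 * 181.3333)
delta = 0.5038 um


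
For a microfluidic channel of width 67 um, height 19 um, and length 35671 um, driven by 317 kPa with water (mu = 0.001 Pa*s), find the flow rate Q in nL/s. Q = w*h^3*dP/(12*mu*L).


Step 1: Convert all dimensions to SI (meters).
w = 67e-6 m, h = 19e-6 m, L = 35671e-6 m, dP = 317e3 Pa
Step 2: Q = w * h^3 * dP / (12 * mu * L)
Q = 67e-6 * (19e-6)^3 * 317e3 / (12 * 0.001 * 35671e-6) = 3.4032851e-10 m^3/s
Step 3: Convert Q from m^3/s to nL/s (1 m^3 = 1e12 nL, so multiply by 1e12).
Q = 340.329 nL/s


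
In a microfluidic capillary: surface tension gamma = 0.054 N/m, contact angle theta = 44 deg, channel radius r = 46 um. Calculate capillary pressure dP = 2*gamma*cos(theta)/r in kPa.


Step 1: cos(44 deg) = 0.7193
Step 2: Convert r to m: r = 46e-6 m
Step 3: dP = 2 * 0.054 * 0.7193 / 46e-6 = 1688.8 Pa
Step 4: Convert Pa to kPa (divide by 1000).
dP = 1.69 kPa
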